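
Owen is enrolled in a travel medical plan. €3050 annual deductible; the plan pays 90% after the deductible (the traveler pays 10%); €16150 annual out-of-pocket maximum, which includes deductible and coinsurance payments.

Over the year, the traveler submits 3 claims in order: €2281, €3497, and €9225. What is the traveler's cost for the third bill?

€922.50

Claim 1 — €2281: fully absorbed by the deductible. Traveler pays €2281; OOP now €2281.
Claim 2 — €3497: deductible takes €769, €2728 remains; traveler's 10% is €272.80. Traveler owes €1041.80 (running OOP €3322.80).
Claim 3 — €9225: deductible already satisfied, so traveler's share is 10% × €9225 = €922.50. Cost to traveler: €922.50. OOP to date €4245.30.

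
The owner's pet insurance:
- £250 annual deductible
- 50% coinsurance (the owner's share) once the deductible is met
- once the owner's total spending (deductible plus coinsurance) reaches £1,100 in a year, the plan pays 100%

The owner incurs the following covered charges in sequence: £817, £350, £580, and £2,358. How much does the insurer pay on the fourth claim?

£2,256.50

Claim 1 — £817: £250 to deductible, leaving £567; coinsurance £567 × 50% = £283.50. Owner owes £533.50 (running OOP £533.50). Plan pays £817 − £533.50 = £283.50.
Claim 2 — £350: deductible already satisfied, so owner's share is 50% × £350 = £175. Owner pays £175; OOP now £708.50. Insurer: £350 − £175 = £175.
Claim 3 — £580: 50% coinsurance on £580 = £290. Owner owes £290 (running OOP £998.50). Insurer: £580 − £290 = £290.
Claim 4 — £2,358: deductible already satisfied, so owner's share is 50% × £2,358 = £1,179. That would push OOP to £2,177.50, over the £1,100 cap, so owner pays £1,100 − £998.50 = £101.50. Plan pays £2,358 − £101.50 = £2,256.50.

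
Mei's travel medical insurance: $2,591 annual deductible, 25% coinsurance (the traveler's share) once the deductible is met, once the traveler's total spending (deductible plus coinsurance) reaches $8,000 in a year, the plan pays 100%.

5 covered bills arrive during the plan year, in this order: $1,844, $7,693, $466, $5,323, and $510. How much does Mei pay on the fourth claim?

Claim 1 — $1,844: entire amount goes to the deductible. Traveler owes $1,844 (running OOP $1,844).
Claim 2 — $7,693: $747 to deductible, leaving $6,946; 25% of $6,946 = $1,736.50. Cost to traveler: $2,483.50. OOP to date $4,327.50.
Claim 3 — $466: deductible met; 25% of $466 = $116.50. Cost to traveler: $116.50. OOP to date $4,444.
Claim 4 — $5,323: 25% coinsurance on $5,323 = $1,330.75. Cost to traveler: $1,330.75. OOP to date $5,774.75.

$1,330.75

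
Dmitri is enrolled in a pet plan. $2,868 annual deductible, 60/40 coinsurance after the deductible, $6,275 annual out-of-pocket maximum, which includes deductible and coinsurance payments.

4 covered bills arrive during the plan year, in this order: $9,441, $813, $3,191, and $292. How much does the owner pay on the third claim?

Claim 1 ($9,441): $2,868 finishes the deductible; $6,573 goes to coinsurance; coinsurance $6,573 × 40% = $2,629.20. Cost to owner: $5,497.20. OOP to date $5,497.20.
Claim 2 ($813): 40% coinsurance on $813 = $325.20. Cost to owner: $325.20. OOP to date $5,822.40.
Claim 3 ($3,191): deductible already satisfied, so owner's share is 40% × $3,191 = $1,276.40. That would push OOP to $7,098.80, over the $6,275 cap, so owner pays $6,275 − $5,822.40 = $452.60.

$452.60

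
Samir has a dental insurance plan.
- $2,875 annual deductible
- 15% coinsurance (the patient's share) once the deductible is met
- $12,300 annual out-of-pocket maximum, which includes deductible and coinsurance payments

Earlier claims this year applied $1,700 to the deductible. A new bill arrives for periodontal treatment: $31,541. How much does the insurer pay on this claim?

$25,811.10

Deductible still to meet: $2,875 − $1,700 = $1,175.
That leaves $31,541 − $1,175 = $30,366 for coinsurance.
Coinsurance: $30,366 × 15% = $4,554.90.
Patient responsibility before any cap: $1,175 + $4,554.90 = $5,729.90.
Year-to-date out-of-pocket becomes $1,700 + $5,729.90 = $7,429.90, still under the $12,300 maximum, so no cap applies.
The insurer covers the remainder: $31,541 − $5,729.90 = $25,811.10.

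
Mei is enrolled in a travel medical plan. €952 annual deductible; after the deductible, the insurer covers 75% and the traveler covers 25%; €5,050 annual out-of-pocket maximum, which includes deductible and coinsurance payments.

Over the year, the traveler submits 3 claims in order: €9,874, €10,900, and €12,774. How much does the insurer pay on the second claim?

Claim 1 — €9,874: €952 finishes the deductible; €8,922 goes to coinsurance; 25% of €8,922 = €2,230.50. Traveler pays €3,182.50; OOP now €3,182.50. Plan pays €9,874 − €3,182.50 = €6,691.50.
Claim 2 — €10,900: 25% coinsurance on €10,900 = €2,725. Adding that to €3,182.50 gives €5,907.50, past the €5,050 cap; traveler pays only €5,050 − €3,182.50 = €1,867.50. Insurer: €10,900 − €1,867.50 = €9,032.50.

€9,032.50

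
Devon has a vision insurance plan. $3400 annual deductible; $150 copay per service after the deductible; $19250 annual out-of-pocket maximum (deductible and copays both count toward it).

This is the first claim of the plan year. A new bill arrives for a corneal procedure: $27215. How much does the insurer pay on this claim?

$23665

Deductible not yet touched, so the first $3400 of the bill goes to the deductible.
The remaining $23815 (= $27215 − $3400) moves to the copay.
Copay on this service: $150.
That puts the member's cost at $3400 + $150 = $3550 before any cap.
Year-to-date out-of-pocket becomes $0 + $3550 = $3550, still under the $19250 maximum, so no cap applies.
Insurer pays the balance: $27215 − $3550 = $23665.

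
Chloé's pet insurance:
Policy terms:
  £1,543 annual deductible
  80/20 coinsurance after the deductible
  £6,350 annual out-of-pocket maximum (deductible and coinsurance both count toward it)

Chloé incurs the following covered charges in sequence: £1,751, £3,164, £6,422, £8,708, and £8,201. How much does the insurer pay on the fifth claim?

£7,094.40

#1 (£1,751): £1,543 finishes the deductible; £208 goes to coinsurance; 20% of £208 = £41.60. Cost to owner: £1,584.60. OOP to date £1,584.60. Plan pays £1,751 − £1,584.60 = £166.40.
#2 (£3,164): deductible met; 20% of £3,164 = £632.80. Owner owes £632.80 (running OOP £2,217.40). Insurer: £3,164 − £632.80 = £2,531.20.
#3 (£6,422): deductible already satisfied, so owner's share is 20% × £6,422 = £1,284.40. Owner pays £1,284.40; OOP now £3,501.80. Plan pays £6,422 − £1,284.40 = £5,137.60.
#4 (£8,708): deductible met; 20% of £8,708 = £1,741.60. Owner owes £1,741.60 (running OOP £5,243.40). Plan pays £8,708 − £1,741.60 = £6,966.40.
#5 (£8,201): deductible already satisfied, so owner's share is 20% × £8,201 = £1,640.20. Adding that to £5,243.40 gives £6,883.60, past the £6,350 cap; owner pays only £6,350 − £5,243.40 = £1,106.60. Insurer: £8,201 − £1,106.60 = £7,094.40.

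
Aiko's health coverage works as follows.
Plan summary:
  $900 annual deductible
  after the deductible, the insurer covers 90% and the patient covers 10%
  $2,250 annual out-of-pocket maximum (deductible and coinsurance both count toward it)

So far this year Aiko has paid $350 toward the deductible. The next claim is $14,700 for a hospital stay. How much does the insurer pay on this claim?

$350 of the $900 deductible is already met, leaving $550.
The remaining $14,150 (= $14,700 − $550) moves to coinsurance.
10% of $14,150 = $1,415 falls to the patient.
That puts the patient's cost at $550 + $1,415 = $1,965 before any cap.
Adding $1,965 to the $350 already spent would give $2,315, which exceeds the $2,250 cap; the patient pays just $2,250 − $350 = $1,900.
The insurer covers the remainder: $14,700 − $1,900 = $12,800.

$12,800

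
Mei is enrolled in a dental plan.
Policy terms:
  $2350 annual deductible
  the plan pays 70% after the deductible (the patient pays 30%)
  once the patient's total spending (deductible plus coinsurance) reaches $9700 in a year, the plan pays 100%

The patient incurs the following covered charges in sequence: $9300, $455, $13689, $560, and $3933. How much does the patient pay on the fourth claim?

$168

Claim 1 ($9300): $2350 to deductible, leaving $6950; 30% of $6950 = $2085. Patient owes $4435 (running OOP $4435).
Claim 2 ($455): deductible met; 30% of $455 = $136.50. Cost to patient: $136.50. OOP to date $4571.50.
Claim 3 ($13689): deductible already satisfied, so patient's share is 30% × $13689 = $4106.70. Patient owes $4106.70 (running OOP $8678.20).
Claim 4 ($560): deductible already satisfied, so patient's share is 30% × $560 = $168. Patient owes $168 (running OOP $8846.20).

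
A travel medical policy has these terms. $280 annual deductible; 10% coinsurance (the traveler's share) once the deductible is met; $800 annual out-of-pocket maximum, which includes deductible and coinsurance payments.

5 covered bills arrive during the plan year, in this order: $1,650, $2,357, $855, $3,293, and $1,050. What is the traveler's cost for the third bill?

Bill 1, $1,650: $280 to deductible, leaving $1,370; 10% of $1,370 = $137. Traveler pays $417; OOP now $417.
Bill 2, $2,357: deductible met; 10% of $2,357 = $235.70. Traveler owes $235.70 (running OOP $652.70).
Bill 3, $855: deductible met; 10% of $855 = $85.50. Traveler owes $85.50 (running OOP $738.20).

$85.50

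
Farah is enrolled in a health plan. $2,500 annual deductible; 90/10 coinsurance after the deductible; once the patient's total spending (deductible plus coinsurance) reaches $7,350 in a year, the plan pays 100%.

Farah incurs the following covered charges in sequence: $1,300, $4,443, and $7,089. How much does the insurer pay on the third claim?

$6,380.10

Bill 1, $1,300: entire amount goes to the deductible. Patient owes $1,300 (running OOP $1,300). Insurer: $1,300 − $1,300 = $0.
Bill 2, $4,443: $1,200 to deductible, leaving $3,243; coinsurance $3,243 × 10% = $324.30. Patient owes $1,524.30 (running OOP $2,824.30). Plan pays $4,443 − $1,524.30 = $2,918.70.
Bill 3, $7,089: deductible met; 10% of $7,089 = $708.90. Cost to patient: $708.90. OOP to date $3,533.20. Insurer: $7,089 − $708.90 = $6,380.10.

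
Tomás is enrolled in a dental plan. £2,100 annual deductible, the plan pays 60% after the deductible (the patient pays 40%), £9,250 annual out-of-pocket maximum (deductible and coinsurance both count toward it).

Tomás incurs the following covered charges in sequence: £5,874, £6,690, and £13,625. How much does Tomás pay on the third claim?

£2,964.40

Claim 1 (£5,874): £2,100 to deductible, leaving £3,774; 40% of £3,774 = £1,509.60. Cost to patient: £3,609.60. OOP to date £3,609.60.
Claim 2 (£6,690): deductible met; 40% of £6,690 = £2,676. Patient pays £2,676; OOP now £6,285.60.
Claim 3 (£13,625): 40% coinsurance on £13,625 = £5,450. OOP would hit £11,735.60 > £9,250, so the cap limits the patient to £9,250 − £6,285.60 = £2,964.40.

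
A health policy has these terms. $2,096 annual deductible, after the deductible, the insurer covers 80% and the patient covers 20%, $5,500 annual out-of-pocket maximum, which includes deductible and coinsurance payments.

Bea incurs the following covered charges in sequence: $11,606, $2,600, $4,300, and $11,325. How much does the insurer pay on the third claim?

$3,440

Claim 1 — $11,606: $2,096 finishes the deductible; $9,510 goes to coinsurance; coinsurance $9,510 × 20% = $1,902. Patient pays $3,998; OOP now $3,998. Insurer: $11,606 − $3,998 = $7,608.
Claim 2 — $2,600: 20% coinsurance on $2,600 = $520. Cost to patient: $520. OOP to date $4,518. Plan pays $2,600 − $520 = $2,080.
Claim 3 — $4,300: deductible met; 20% of $4,300 = $860. Cost to patient: $860. OOP to date $5,378. Plan pays $4,300 − $860 = $3,440.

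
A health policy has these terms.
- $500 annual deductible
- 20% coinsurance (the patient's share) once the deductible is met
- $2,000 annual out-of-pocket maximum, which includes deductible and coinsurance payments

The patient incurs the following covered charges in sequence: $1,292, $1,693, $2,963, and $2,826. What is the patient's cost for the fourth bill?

$410.40

Claim 1 — $1,292: $500 to deductible, leaving $792; coinsurance $792 × 20% = $158.40. Cost to patient: $658.40. OOP to date $658.40.
Claim 2 — $1,693: deductible already satisfied, so patient's share is 20% × $1,693 = $338.60. Patient pays $338.60; OOP now $997.
Claim 3 — $2,963: deductible already satisfied, so patient's share is 20% × $2,963 = $592.60. Patient owes $592.60 (running OOP $1,589.60).
Claim 4 — $2,826: 20% coinsurance on $2,826 = $565.20. OOP would hit $2,154.80 > $2,000, so the cap limits the patient to $2,000 − $1,589.60 = $410.40.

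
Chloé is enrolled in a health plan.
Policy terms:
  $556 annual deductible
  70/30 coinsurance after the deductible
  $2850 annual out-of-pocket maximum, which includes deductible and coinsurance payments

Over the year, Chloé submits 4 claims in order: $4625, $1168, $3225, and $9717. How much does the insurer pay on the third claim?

Claim 1 — $4625: deductible takes $556, $4069 remains; 30% of $4069 = $1220.70. Cost to patient: $1776.70. OOP to date $1776.70. Insurer: $4625 − $1776.70 = $2848.30.
Claim 2 — $1168: 30% coinsurance on $1168 = $350.40. Patient owes $350.40 (running OOP $2127.10). Insurer: $1168 − $350.40 = $817.60.
Claim 3 — $3225: 30% coinsurance on $3225 = $967.50. Adding that to $2127.10 gives $3094.60, past the $2850 cap; patient pays only $2850 − $2127.10 = $722.90. Insurer: $3225 − $722.90 = $2502.10.

$2502.10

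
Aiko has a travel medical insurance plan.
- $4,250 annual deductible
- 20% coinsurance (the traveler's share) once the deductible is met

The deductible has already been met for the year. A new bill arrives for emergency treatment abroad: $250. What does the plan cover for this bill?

With the deductible met, the entire $250 is subject to coinsurance.
Coinsurance: $250 × 20% = $50.
The plan picks up $250 − $50 = $200.

$200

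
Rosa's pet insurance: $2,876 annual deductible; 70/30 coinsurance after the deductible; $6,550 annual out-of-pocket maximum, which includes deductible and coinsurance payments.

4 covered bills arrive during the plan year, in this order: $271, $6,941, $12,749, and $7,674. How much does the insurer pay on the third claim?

$10,375.80

Claim 1 ($271): all of it applies to the deductible. Owner owes $271 (running OOP $271). Plan pays $271 − $271 = $0.
Claim 2 ($6,941): $2,605 finishes the deductible; $4,336 goes to coinsurance; coinsurance $4,336 × 30% = $1,300.80. Owner pays $3,905.80; OOP now $4,176.80. Insurer: $6,941 − $3,905.80 = $3,035.20.
Claim 3 ($12,749): deductible already satisfied, so owner's share is 30% × $12,749 = $3,824.70. OOP would hit $8,001.50 > $6,550, so the cap limits the owner to $6,550 − $4,176.80 = $2,373.20. Plan pays $12,749 − $2,373.20 = $10,375.80.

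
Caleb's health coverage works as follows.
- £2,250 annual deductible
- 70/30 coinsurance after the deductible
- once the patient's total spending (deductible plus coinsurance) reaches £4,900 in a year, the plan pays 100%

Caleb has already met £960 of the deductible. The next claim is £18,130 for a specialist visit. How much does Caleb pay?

Remaining deductible: £2,250 − £960 = £1,290.
After the £1,290 deductible portion, £18,130 − £1,290 = £16,840 is subject to coinsurance.
30% of £16,840 = £5,052 falls to the patient.
So the patient owes £1,290 + £5,052 = £6,342 before any cap.
Adding £6,342 to the £960 already spent would give £7,302, which exceeds the £4,900 cap; the patient pays just £4,900 − £960 = £3,940.

£3,940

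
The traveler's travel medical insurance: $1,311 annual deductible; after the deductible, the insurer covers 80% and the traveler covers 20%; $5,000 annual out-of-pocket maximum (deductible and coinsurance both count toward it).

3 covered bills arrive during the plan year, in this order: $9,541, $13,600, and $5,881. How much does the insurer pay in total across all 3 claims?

Claim 1 — $9,541: deductible takes $1,311, $8,230 remains; traveler's 20% is $1,646. Traveler owes $2,957 (running OOP $2,957). Plan pays $9,541 − $2,957 = $6,584.
Claim 2 — $13,600: deductible met; 20% of $13,600 = $2,720. Adding that to $2,957 gives $5,677, past the $5,000 cap; traveler pays only $5,000 − $2,957 = $2,043. Plan pays $13,600 − $2,043 = $11,557.
Claim 3 — $5,881: deductible already satisfied, so traveler's share is 20% × $5,881 = $1,176.20. Adding that to $5,000 gives $6,176.20, past the $5,000 cap; traveler pays only $5,000 − $5,000 = $0. Plan pays $5,881 − $0 = $5,881.
Insurer total: $6,584 + $11,557 + $5,881 = $24,022.

$24,022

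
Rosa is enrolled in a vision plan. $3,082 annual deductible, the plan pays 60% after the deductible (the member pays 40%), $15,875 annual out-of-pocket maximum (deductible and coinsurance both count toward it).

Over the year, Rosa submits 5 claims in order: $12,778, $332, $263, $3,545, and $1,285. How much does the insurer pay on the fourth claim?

$2,127

#1 ($12,778): $3,082 finishes the deductible; $9,696 goes to coinsurance; member's 40% is $3,878.40. Member owes $6,960.40 (running OOP $6,960.40). Plan pays $12,778 − $6,960.40 = $5,817.60.
#2 ($332): deductible met; 40% of $332 = $132.80. Member owes $132.80 (running OOP $7,093.20). Plan pays $332 − $132.80 = $199.20.
#3 ($263): deductible already satisfied, so member's share is 40% × $263 = $105.20. Member owes $105.20 (running OOP $7,198.40). Insurer: $263 − $105.20 = $157.80.
#4 ($3,545): 40% coinsurance on $3,545 = $1,418. Member owes $1,418 (running OOP $8,616.40). Insurer: $3,545 − $1,418 = $2,127.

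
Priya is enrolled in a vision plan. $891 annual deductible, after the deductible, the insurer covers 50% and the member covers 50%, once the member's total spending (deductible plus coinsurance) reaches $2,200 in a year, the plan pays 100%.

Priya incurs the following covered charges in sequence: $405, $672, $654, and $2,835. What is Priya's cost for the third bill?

$327

Bill 1, $405: all of it applies to the deductible. Cost to member: $405. OOP to date $405.
Bill 2, $672: deductible takes $486, $186 remains; 50% of $186 = $93. Member owes $579 (running OOP $984).
Bill 3, $654: 50% coinsurance on $654 = $327. Member owes $327 (running OOP $1,311).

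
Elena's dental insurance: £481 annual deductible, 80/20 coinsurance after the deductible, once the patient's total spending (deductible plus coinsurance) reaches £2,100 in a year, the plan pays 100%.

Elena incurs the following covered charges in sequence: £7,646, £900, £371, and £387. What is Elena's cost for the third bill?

£6

Bill 1, £7,646: £481 finishes the deductible; £7,165 goes to coinsurance; patient's 20% is £1,433. Patient owes £1,914 (running OOP £1,914).
Bill 2, £900: deductible met; 20% of £900 = £180. Patient pays £180; OOP now £2,094.
Bill 3, £371: deductible met; 20% of £371 = £74.20. OOP would hit £2,168.20 > £2,100, so the cap limits the patient to £2,100 − £2,094 = £6.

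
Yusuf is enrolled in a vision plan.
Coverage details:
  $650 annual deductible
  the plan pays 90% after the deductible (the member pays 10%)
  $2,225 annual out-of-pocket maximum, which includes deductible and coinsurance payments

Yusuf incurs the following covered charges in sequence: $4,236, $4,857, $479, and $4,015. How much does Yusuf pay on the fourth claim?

Claim 1 — $4,236: $650 to deductible, leaving $3,586; coinsurance $3,586 × 10% = $358.60. Cost to member: $1,008.60. OOP to date $1,008.60.
Claim 2 — $4,857: deductible already satisfied, so member's share is 10% × $4,857 = $485.70. Cost to member: $485.70. OOP to date $1,494.30.
Claim 3 — $479: deductible met; 10% of $479 = $47.90. Cost to member: $47.90. OOP to date $1,542.20.
Claim 4 — $4,015: deductible met; 10% of $4,015 = $401.50. Member pays $401.50; OOP now $1,943.70.

$401.50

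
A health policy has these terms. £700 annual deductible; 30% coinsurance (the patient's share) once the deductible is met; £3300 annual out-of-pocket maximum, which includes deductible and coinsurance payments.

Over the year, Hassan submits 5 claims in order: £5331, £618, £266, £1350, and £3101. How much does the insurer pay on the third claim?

Bill 1, £5331: £700 finishes the deductible; £4631 goes to coinsurance; patient's 30% is £1389.30. Patient owes £2089.30 (running OOP £2089.30). Plan pays £5331 − £2089.30 = £3241.70.
Bill 2, £618: deductible met; 30% of £618 = £185.40. Cost to patient: £185.40. OOP to date £2274.70. Insurer: £618 − £185.40 = £432.60.
Bill 3, £266: 30% coinsurance on £266 = £79.80. Cost to patient: £79.80. OOP to date £2354.50. Insurer: £266 − £79.80 = £186.20.

£186.20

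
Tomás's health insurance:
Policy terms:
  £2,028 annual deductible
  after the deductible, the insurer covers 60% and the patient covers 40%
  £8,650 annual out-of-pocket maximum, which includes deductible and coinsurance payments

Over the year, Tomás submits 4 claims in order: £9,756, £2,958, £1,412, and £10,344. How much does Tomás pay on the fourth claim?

Bill 1, £9,756: deductible takes £2,028, £7,728 remains; coinsurance £7,728 × 40% = £3,091.20. Cost to patient: £5,119.20. OOP to date £5,119.20.
Bill 2, £2,958: deductible already satisfied, so patient's share is 40% × £2,958 = £1,183.20. Patient owes £1,183.20 (running OOP £6,302.40).
Bill 3, £1,412: deductible met; 40% of £1,412 = £564.80. Cost to patient: £564.80. OOP to date £6,867.20.
Bill 4, £10,344: deductible already satisfied, so patient's share is 40% × £10,344 = £4,137.60. Adding that to £6,867.20 gives £11,004.80, past the £8,650 cap; patient pays only £8,650 − £6,867.20 = £1,782.80.

£1,782.80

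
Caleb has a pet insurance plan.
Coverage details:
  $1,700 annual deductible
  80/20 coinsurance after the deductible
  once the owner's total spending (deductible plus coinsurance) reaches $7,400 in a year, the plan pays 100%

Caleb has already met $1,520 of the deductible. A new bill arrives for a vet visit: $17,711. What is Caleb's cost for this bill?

Remaining deductible: $1,700 − $1,520 = $180.
That leaves $17,711 − $180 = $17,531 for coinsurance.
20% of $17,531 = $3,506.20 falls to the owner.
So the owner owes $180 + $3,506.20 = $3,686.20 before any cap.
Year-to-date out-of-pocket becomes $1,520 + $3,686.20 = $5,206.20, still under the $7,400 maximum, so no cap applies.

$3,686.20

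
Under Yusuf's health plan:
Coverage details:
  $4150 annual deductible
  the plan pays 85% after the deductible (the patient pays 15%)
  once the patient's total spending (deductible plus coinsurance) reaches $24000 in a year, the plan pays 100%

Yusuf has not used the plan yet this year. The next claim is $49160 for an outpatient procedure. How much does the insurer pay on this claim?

The full $4150 deductible is still open; $4150 of this bill applies to it.
The remaining $45010 (= $49160 − $4150) moves to coinsurance.
Coinsurance: $45010 × 15% = $6751.50.
That puts the patient's cost at $4150 + $6751.50 = $10901.50 before any cap.
Year-to-date out-of-pocket becomes $0 + $10901.50 = $10901.50, still under the $24000 maximum, so no cap applies.
The insurer covers the remainder: $49160 − $10901.50 = $38258.50.

$38258.50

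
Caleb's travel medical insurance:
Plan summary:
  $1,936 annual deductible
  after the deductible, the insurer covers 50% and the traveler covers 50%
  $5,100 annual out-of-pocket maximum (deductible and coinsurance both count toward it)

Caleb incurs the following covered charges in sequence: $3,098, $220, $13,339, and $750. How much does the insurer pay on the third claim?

#1 ($3,098): deductible takes $1,936, $1,162 remains; coinsurance $1,162 × 50% = $581. Cost to traveler: $2,517. OOP to date $2,517. Plan pays $3,098 − $2,517 = $581.
#2 ($220): 50% coinsurance on $220 = $110. Traveler owes $110 (running OOP $2,627). Plan pays $220 − $110 = $110.
#3 ($13,339): deductible met; 50% of $13,339 = $6,669.50. That would push OOP to $9,296.50, over the $5,100 cap, so traveler pays $5,100 − $2,627 = $2,473. Plan pays $13,339 − $2,473 = $10,866.

$10,866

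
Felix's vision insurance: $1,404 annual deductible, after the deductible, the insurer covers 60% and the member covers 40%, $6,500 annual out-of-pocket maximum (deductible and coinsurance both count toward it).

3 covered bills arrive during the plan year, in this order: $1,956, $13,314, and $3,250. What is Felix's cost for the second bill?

$4,875.20

Claim 1 ($1,956): $1,404 finishes the deductible; $552 goes to coinsurance; 40% of $552 = $220.80. Member pays $1,624.80; OOP now $1,624.80.
Claim 2 ($13,314): deductible met; 40% of $13,314 = $5,325.60. That would push OOP to $6,950.40, over the $6,500 cap, so member pays $6,500 − $1,624.80 = $4,875.20.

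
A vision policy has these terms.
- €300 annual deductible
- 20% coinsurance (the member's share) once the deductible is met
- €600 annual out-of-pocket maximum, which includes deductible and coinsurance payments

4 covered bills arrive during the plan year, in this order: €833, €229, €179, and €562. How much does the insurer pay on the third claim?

#1 (€833): €300 to deductible, leaving €533; 20% of €533 = €106.60. Member owes €406.60 (running OOP €406.60). Insurer: €833 − €406.60 = €426.40.
#2 (€229): deductible met; 20% of €229 = €45.80. Member pays €45.80; OOP now €452.40. Plan pays €229 − €45.80 = €183.20.
#3 (€179): 20% coinsurance on €179 = €35.80. Member owes €35.80 (running OOP €488.20). Insurer: €179 − €35.80 = €143.20.

€143.20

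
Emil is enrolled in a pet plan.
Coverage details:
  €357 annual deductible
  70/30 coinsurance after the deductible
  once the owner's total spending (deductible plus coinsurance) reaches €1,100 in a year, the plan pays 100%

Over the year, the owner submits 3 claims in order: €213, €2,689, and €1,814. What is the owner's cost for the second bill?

#1 (€213): all of it applies to the deductible. Owner owes €213 (running OOP €213).
#2 (€2,689): deductible takes €144, €2,545 remains; owner's 30% is €763.50. Together that's €144 + €763.50 = €907.50. That would push OOP to €1,120.50, over the €1,100 cap, so owner pays €1,100 − €213 = €887.

€887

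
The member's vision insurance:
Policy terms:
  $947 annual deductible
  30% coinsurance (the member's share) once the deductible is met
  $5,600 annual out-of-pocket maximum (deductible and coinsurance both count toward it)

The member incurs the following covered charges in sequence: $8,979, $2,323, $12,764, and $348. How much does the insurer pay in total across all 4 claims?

Claim 1 ($8,979): deductible takes $947, $8,032 remains; 30% of $8,032 = $2,409.60. Member owes $3,356.60 (running OOP $3,356.60). Insurer: $8,979 − $3,356.60 = $5,622.40.
Claim 2 ($2,323): 30% coinsurance on $2,323 = $696.90. Member owes $696.90 (running OOP $4,053.50). Insurer: $2,323 − $696.90 = $1,626.10.
Claim 3 ($12,764): 30% coinsurance on $12,764 = $3,829.20. That would push OOP to $7,882.70, over the $5,600 cap, so member pays $5,600 − $4,053.50 = $1,546.50. Plan pays $12,764 − $1,546.50 = $11,217.50.
Claim 4 ($348): deductible met; 30% of $348 = $104.40. OOP would hit $5,704.40 > $5,600, so the cap limits the member to $5,600 − $5,600 = $0. Insurer: $348 − $0 = $348.
Insurer total = bills − member's total = $24,414 − $5,600 = $18,814.

$18,814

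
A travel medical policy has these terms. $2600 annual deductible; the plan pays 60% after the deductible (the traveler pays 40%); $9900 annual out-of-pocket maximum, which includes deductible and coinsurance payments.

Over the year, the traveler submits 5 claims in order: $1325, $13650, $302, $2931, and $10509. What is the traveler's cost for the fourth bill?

#1 ($1325): fully absorbed by the deductible. Traveler pays $1325; OOP now $1325.
#2 ($13650): $1275 finishes the deductible; $12375 goes to coinsurance; traveler's 40% is $4950. Cost to traveler: $6225. OOP to date $7550.
#3 ($302): deductible already satisfied, so traveler's share is 40% × $302 = $120.80. Traveler owes $120.80 (running OOP $7670.80).
#4 ($2931): deductible already satisfied, so traveler's share is 40% × $2931 = $1172.40. Traveler owes $1172.40 (running OOP $8843.20).

$1172.40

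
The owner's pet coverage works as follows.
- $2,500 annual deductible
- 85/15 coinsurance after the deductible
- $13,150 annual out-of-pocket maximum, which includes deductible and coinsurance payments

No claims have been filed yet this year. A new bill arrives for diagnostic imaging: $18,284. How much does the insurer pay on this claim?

Nothing has been paid toward the $2,500 deductible, so the first $2,500 of this charge is applied there.
The remaining $15,784 (= $18,284 − $2,500) moves to coinsurance.
15% of $15,784 = $2,367.60 falls to the owner.
Owner responsibility before any cap: $2,500 + $2,367.60 = $4,867.60.
Cumulative spending $0 + $4,867.60 = $4,867.60 stays under the $13,150 maximum.
The plan picks up $18,284 − $4,867.60 = $13,416.40.

$13,416.40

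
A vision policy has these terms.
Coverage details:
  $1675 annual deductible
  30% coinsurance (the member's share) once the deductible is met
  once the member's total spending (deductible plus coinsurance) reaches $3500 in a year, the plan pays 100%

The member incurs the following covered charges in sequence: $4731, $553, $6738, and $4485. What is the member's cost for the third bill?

Claim 1 — $4731: $1675 to deductible, leaving $3056; 30% of $3056 = $916.80. Cost to member: $2591.80. OOP to date $2591.80.
Claim 2 — $553: deductible met; 30% of $553 = $165.90. Member pays $165.90; OOP now $2757.70.
Claim 3 — $6738: deductible already satisfied, so member's share is 30% × $6738 = $2021.40. OOP would hit $4779.10 > $3500, so the cap limits the member to $3500 − $2757.70 = $742.30.

$742.30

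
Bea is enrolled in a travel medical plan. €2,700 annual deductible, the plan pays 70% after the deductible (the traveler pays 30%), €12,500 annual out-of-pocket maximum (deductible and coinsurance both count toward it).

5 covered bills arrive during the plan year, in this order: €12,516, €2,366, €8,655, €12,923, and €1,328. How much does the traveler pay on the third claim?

#1 (€12,516): €2,700 finishes the deductible; €9,816 goes to coinsurance; 30% of €9,816 = €2,944.80. Traveler pays €5,644.80; OOP now €5,644.80.
#2 (€2,366): 30% coinsurance on €2,366 = €709.80. Cost to traveler: €709.80. OOP to date €6,354.60.
#3 (€8,655): 30% coinsurance on €8,655 = €2,596.50. Traveler pays €2,596.50; OOP now €8,951.10.

€2,596.50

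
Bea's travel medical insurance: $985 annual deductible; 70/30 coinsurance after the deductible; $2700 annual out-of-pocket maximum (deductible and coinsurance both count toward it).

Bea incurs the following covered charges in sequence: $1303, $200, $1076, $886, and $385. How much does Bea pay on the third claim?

$322.80

Bill 1, $1303: $985 to deductible, leaving $318; coinsurance $318 × 30% = $95.40. Traveler owes $1080.40 (running OOP $1080.40).
Bill 2, $200: 30% coinsurance on $200 = $60. Traveler owes $60 (running OOP $1140.40).
Bill 3, $1076: deductible already satisfied, so traveler's share is 30% × $1076 = $322.80. Traveler pays $322.80; OOP now $1463.20.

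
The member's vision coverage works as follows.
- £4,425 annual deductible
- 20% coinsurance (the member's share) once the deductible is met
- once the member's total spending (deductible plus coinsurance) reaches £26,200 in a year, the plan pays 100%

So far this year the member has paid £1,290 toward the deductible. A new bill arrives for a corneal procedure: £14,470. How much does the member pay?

£5,402

Deductible still to meet: £4,425 − £1,290 = £3,135.
That leaves £14,470 − £3,135 = £11,335 for coinsurance.
20% of £11,335 = £2,267 falls to the member.
Member responsibility before any cap: £3,135 + £2,267 = £5,402.
Cumulative spending £1,290 + £5,402 = £6,692 stays under the £26,200 maximum.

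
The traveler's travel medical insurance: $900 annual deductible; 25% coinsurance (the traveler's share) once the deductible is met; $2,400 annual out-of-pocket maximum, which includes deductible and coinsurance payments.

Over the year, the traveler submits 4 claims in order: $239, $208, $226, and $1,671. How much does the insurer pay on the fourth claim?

Bill 1, $239: all of it applies to the deductible. Cost to traveler: $239. OOP to date $239. Plan pays $239 − $239 = $0.
Bill 2, $208: fully absorbed by the deductible. Cost to traveler: $208. OOP to date $447. Plan pays $208 − $208 = $0.
Bill 3, $226: fully absorbed by the deductible. Traveler owes $226 (running OOP $673). Plan pays $226 − $226 = $0.
Bill 4, $1,671: $227 to deductible, leaving $1,444; 25% of $1,444 = $361. Traveler owes $588 (running OOP $1,261). Insurer: $1,671 − $588 = $1,083.

$1,083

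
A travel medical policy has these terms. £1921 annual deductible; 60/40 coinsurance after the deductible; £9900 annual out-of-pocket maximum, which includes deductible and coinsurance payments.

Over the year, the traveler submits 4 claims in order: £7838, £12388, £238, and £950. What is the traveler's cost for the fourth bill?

Claim 1 — £7838: deductible takes £1921, £5917 remains; 40% of £5917 = £2366.80. Traveler owes £4287.80 (running OOP £4287.80).
Claim 2 — £12388: 40% coinsurance on £12388 = £4955.20. Cost to traveler: £4955.20. OOP to date £9243.
Claim 3 — £238: deductible already satisfied, so traveler's share is 40% × £238 = £95.20. Cost to traveler: £95.20. OOP to date £9338.20.
Claim 4 — £950: 40% coinsurance on £950 = £380. Cost to traveler: £380. OOP to date £9718.20.

£380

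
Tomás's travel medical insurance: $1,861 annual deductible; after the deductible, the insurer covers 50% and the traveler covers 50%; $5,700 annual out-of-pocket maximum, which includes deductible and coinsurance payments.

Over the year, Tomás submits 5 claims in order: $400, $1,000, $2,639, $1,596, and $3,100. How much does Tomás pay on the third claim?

$1,550

Claim 1 ($400): fully absorbed by the deductible. Traveler owes $400 (running OOP $400).
Claim 2 ($1,000): all of it applies to the deductible. Cost to traveler: $1,000. OOP to date $1,400.
Claim 3 ($2,639): deductible takes $461, $2,178 remains; 50% of $2,178 = $1,089. Traveler owes $1,550 (running OOP $2,950).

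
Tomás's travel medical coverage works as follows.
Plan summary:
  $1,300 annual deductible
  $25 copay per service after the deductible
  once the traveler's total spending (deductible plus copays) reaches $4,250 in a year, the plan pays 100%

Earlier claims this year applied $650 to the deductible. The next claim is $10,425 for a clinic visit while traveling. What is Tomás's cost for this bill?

Deductible still to meet: $1,300 − $650 = $650.
That leaves $10,425 − $650 = $9,775 for the copay.
Copay on this service: $25.
That puts the traveler's cost at $650 + $25 = $675 before any cap.
Total out-of-pocket so far would be $650 + $675 = $1,325, below the $4,250 cap — no reduction.

$675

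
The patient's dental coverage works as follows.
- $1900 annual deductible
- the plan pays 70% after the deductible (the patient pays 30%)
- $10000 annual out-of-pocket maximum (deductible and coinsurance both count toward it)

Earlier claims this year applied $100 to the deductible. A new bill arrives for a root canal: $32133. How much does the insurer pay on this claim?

$100 of the $1900 deductible is already met, leaving $1800.
After the $1800 deductible portion, $32133 − $1800 = $30333 is subject to coinsurance.
30% of $30333 = $9099.90 falls to the patient.
So the patient owes $1800 + $9099.90 = $10899.90 before any cap.
That would bring total out-of-pocket to $10999.90, past the $10000 cap. The patient is capped at $10000 − $100 = $9900 on this claim.
The insurer covers the remainder: $32133 − $9900 = $22233.

$22233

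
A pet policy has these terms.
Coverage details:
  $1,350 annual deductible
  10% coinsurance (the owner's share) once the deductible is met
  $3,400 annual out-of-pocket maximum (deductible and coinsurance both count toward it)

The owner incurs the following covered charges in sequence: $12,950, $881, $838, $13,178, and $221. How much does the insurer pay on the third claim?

Bill 1, $12,950: $1,350 finishes the deductible; $11,600 goes to coinsurance; coinsurance $11,600 × 10% = $1,160. Owner pays $2,510; OOP now $2,510. Insurer: $12,950 − $2,510 = $10,440.
Bill 2, $881: 10% coinsurance on $881 = $88.10. Owner owes $88.10 (running OOP $2,598.10). Plan pays $881 − $88.10 = $792.90.
Bill 3, $838: deductible already satisfied, so owner's share is 10% × $838 = $83.80. Owner owes $83.80 (running OOP $2,681.90). Plan pays $838 − $83.80 = $754.20.

$754.20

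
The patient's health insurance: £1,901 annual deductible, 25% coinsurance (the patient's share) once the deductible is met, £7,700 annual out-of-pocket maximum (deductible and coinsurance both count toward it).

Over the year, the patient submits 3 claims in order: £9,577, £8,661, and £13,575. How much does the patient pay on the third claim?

Claim 1 — £9,577: £1,901 finishes the deductible; £7,676 goes to coinsurance; coinsurance £7,676 × 25% = £1,919. Patient owes £3,820 (running OOP £3,820).
Claim 2 — £8,661: 25% coinsurance on £8,661 = £2,165.25. Cost to patient: £2,165.25. OOP to date £5,985.25.
Claim 3 — £13,575: 25% coinsurance on £13,575 = £3,393.75. OOP would hit £9,379 > £7,700, so the cap limits the patient to £7,700 − £5,985.25 = £1,714.75.

£1,714.75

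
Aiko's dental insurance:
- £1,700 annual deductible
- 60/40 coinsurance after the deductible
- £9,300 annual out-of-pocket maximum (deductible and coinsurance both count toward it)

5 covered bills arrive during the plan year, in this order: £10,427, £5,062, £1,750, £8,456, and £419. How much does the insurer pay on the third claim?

#1 (£10,427): £1,700 to deductible, leaving £8,727; 40% of £8,727 = £3,490.80. Patient pays £5,190.80; OOP now £5,190.80. Insurer: £10,427 − £5,190.80 = £5,236.20.
#2 (£5,062): 40% coinsurance on £5,062 = £2,024.80. Patient owes £2,024.80 (running OOP £7,215.60). Insurer: £5,062 − £2,024.80 = £3,037.20.
#3 (£1,750): 40% coinsurance on £1,750 = £700. Cost to patient: £700. OOP to date £7,915.60. Plan pays £1,750 − £700 = £1,050.

£1,050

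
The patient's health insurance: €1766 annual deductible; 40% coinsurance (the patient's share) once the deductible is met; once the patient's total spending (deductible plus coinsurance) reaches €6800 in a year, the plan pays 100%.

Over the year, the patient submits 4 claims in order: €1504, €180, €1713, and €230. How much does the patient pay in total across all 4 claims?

Bill 1, €1504: fully absorbed by the deductible. Cost to patient: €1504. OOP to date €1504.
Bill 2, €180: entire amount goes to the deductible. Patient pays €180; OOP now €1684.
Bill 3, €1713: €82 to deductible, leaving €1631; coinsurance €1631 × 40% = €652.40. Patient owes €734.40 (running OOP €2418.40).
Bill 4, €230: deductible met; 40% of €230 = €92. Patient owes €92 (running OOP €2510.40).
Total paid by the patient: €1504 + €180 + €734.40 + €92 = €2510.40.

€2510.40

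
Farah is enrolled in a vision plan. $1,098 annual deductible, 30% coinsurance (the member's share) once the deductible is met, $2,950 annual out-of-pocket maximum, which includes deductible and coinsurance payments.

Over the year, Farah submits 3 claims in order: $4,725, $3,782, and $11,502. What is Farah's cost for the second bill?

$763.90

Bill 1, $4,725: $1,098 finishes the deductible; $3,627 goes to coinsurance; coinsurance $3,627 × 30% = $1,088.10. Cost to member: $2,186.10. OOP to date $2,186.10.
Bill 2, $3,782: deductible already satisfied, so member's share is 30% × $3,782 = $1,134.60. Adding that to $2,186.10 gives $3,320.70, past the $2,950 cap; member pays only $2,950 − $2,186.10 = $763.90.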